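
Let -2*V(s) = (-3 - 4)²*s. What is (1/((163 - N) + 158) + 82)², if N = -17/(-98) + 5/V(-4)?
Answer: 1661327655625/247055524 ≈ 6724.5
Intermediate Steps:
V(s) = -49*s/2 (V(s) = -(-3 - 4)²*s/2 = -(-7)²*s/2 = -49*s/2)
N = 11/49 (N = -17/(-98) + 5/((-49/2*(-4))) = -17*(-1/98) + 5/98 = 17/98 + 5*(1/98) = 17/98 + 5/98 = 11/49 ≈ 0.22449)
(1/((163 - N) + 158) + 82)² = (1/((163 - 1*11/49) + 158) + 82)² = (1/((163 - 11/49) + 158) + 82)² = (1/(7976/49 + 158) + 82)² = (1/(15718/49) + 82)² = (49/15718 + 82)² = (1288925/15718)² = 1661327655625/247055524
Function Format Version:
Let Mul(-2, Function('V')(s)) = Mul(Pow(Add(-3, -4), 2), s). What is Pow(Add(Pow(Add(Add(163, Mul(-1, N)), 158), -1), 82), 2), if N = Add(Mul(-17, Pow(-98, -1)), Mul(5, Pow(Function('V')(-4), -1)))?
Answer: Rational(1661327655625, 247055524) ≈ 6724.5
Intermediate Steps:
Function('V')(s) = Mul(Rational(-49, 2), s) (Function('V')(s) = Mul(Rational(-1, 2), Mul(Pow(Add(-3, -4), 2), s)) = Mul(Rational(-1, 2), Mul(Pow(-7, 2), s)) = Mul(Rational(-1, 2), Mul(49, s)) = Mul(Rational(-49, 2), s))
N = Rational(11, 49) (N = Add(Mul(-17, Pow(-98, -1)), Mul(5, Pow(Mul(Rational(-49, 2), -4), -1))) = Add(Mul(-17, Rational(-1, 98)), Mul(5, Pow(98, -1))) = Add(Rational(17, 98), Mul(5, Rational(1, 98))) = Add(Rational(17, 98), Rational(5, 98)) = Rational(11, 49) ≈ 0.22449)
Pow(Add(Pow(Add(Add(163, Mul(-1, N)), 158), -1), 82), 2) = Pow(Add(Pow(Add(Add(163, Mul(-1, Rational(11, 49))), 158), -1), 82), 2) = Pow(Add(Pow(Add(Add(163, Rational(-11, 49)), 158), -1), 82), 2) = Pow(Add(Pow(Add(Rational(7976, 49), 158), -1), 82), 2) = Pow(Add(Pow(Rational(15718, 49), -1), 82), 2) = Pow(Add(Rational(49, 15718), 82), 2) = Pow(Rational(1288925, 15718), 2) = Rational(1661327655625, 247055524)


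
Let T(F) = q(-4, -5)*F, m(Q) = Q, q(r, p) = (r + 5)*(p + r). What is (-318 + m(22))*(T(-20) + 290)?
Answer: -139120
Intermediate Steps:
q(r, p) = (5 + r)*(p + r)
T(F) = -9*F (T(F) = ((-4)² + 5*(-5) + 5*(-4) - 5*(-4))*F = (16 - 25 - 20 + 20)*F = -9*F)
(-318 + m(22))*(T(-20) + 290) = (-318 + 22)*(-9*(-20) + 290) = -296*(180 + 290) = -296*470 = -139120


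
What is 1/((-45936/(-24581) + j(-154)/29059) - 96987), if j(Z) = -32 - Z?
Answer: -714299279/69276406319267 ≈ -1.0311e-5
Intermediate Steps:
1/((-45936/(-24581) + j(-154)/29059) - 96987) = 1/((-45936/(-24581) + (-32 - 1*(-154))/29059) - 96987) = 1/((-45936*(-1/24581) + (-32 + 154)*(1/29059)) - 96987) = 1/((45936/24581 + 122*(1/29059)) - 96987) = 1/((45936/24581 + 122/29059) - 96987) = 1/(1337853106/714299279 - 96987) = 1/(-69276406319267/714299279) = -714299279/69276406319267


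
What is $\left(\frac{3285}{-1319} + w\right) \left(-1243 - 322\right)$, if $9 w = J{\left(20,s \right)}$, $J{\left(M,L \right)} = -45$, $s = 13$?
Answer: $\frac{15462200}{1319} \approx 11723.0$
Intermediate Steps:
$w = -5$ ($w = \frac{1}{9} \left(-45\right) = -5$)
$\left(\frac{3285}{-1319} + w\right) \left(-1243 - 322\right) = \left(\frac{3285}{-1319} - 5\right) \left(-1243 - 322\right) = \left(3285 \left(- \frac{1}{1319}\right) - 5\right) \left(-1243 - 322\right) = \left(- \frac{3285}{1319} - 5\right) \left(-1243 - 322\right) = \left(- \frac{9880}{1319}\right) \left(-1565\right) = \frac{15462200}{1319}$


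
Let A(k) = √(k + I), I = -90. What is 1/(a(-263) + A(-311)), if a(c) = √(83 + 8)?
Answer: 1/(√91 + I*√401) ≈ 0.019389 - 0.040701*I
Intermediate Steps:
A(k) = √(-90 + k) (A(k) = √(k - 90) = √(-90 + k))
a(c) = √91
1/(a(-263) + A(-311)) = 1/(√91 + √(-90 - 311)) = 1/(√91 + √(-401)) = 1/(√91 + I*√401)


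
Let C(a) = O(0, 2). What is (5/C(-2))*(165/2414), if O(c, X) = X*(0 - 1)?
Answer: -825/4828 ≈ -0.17088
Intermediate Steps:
O(c, X) = -X (O(c, X) = X*(-1) = -X)
C(a) = -2 (C(a) = -1*2 = -2)
(5/C(-2))*(165/2414) = (5/(-2))*(165/2414) = (5*(-½))*(165*(1/2414)) = -5/2*165/2414 = -825/4828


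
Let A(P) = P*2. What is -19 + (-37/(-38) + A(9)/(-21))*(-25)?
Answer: -5829/266 ≈ -21.914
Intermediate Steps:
A(P) = 2*P
-19 + (-37/(-38) + A(9)/(-21))*(-25) = -19 + (-37/(-38) + (2*9)/(-21))*(-25) = -19 + (-37*(-1/38) + 18*(-1/21))*(-25) = -19 + (37/38 - 6/7)*(-25) = -19 + (31/266)*(-25) = -19 - 775/266 = -5829/266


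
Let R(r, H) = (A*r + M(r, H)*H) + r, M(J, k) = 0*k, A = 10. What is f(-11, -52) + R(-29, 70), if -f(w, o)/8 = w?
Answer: -231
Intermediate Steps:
f(w, o) = -8*w
M(J, k) = 0
R(r, H) = 11*r (R(r, H) = (10*r + 0*H) + r = (10*r + 0) + r = 10*r + r = 11*r)
f(-11, -52) + R(-29, 70) = -8*(-11) + 11*(-29) = 88 - 319 = -231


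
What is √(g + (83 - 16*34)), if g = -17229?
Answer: I*√17690 ≈ 133.0*I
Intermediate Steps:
√(g + (83 - 16*34)) = √(-17229 + (83 - 16*34)) = √(-17229 + (83 - 544)) = √(-17229 - 461) = √(-17690) = I*√17690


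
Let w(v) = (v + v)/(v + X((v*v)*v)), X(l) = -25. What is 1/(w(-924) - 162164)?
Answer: -949/153891788 ≈ -6.1667e-6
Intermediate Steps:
w(v) = 2*v/(-25 + v) (w(v) = (v + v)/(v - 25) = (2*v)/(-25 + v) = 2*v/(-25 + v))
1/(w(-924) - 162164) = 1/(2*(-924)/(-25 - 924) - 162164) = 1/(2*(-924)/(-949) - 162164) = 1/(2*(-924)*(-1/949) - 162164) = 1/(1848/949 - 162164) = 1/(-153891788/949) = -949/153891788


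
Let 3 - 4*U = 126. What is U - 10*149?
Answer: -6083/4 ≈ -1520.8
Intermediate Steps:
U = -123/4 (U = ¾ - ¼*126 = ¾ - 63/2 = -123/4 ≈ -30.750)
U - 10*149 = -123/4 - 10*149 = -123/4 - 1490 = -6083/4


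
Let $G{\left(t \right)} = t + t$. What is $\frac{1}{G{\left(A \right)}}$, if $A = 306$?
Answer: $\frac{1}{612} \approx 0.001634$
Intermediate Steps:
$G{\left(t \right)} = 2 t$
$\frac{1}{G{\left(A \right)}} = \frac{1}{2 \cdot 306} = \frac{1}{612}$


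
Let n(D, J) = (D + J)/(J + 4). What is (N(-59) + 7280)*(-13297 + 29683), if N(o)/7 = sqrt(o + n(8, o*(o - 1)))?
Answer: 119290080 + 57351*I*sqrt(45528882)/443 ≈ 1.1929e+8 + 8.7354e+5*I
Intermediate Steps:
n(D, J) = (D + J)/(4 + J)
N(o) = 7*sqrt(o + (8 + o*(-1 + o))/(4 + o*(-1 + o))) (N(o) = 7*sqrt(o + (8 + o*(o - 1))/(4 + o*(o - 1))) = 7*sqrt(o + (8 + o*(-1 + o))/(4 + o*(-1 + o))))
(N(-59) + 7280)*(-13297 + 29683) = (7*sqrt((8 + (-59)**3 + 3*(-59))/(4 + (-59)**2 - 1*(-59))) + 7280)*(-13297 + 29683) = (7*sqrt((8 - 205379 - 177)/(4 + 3481 + 59)) + 7280)*16386 = (7*sqrt(-205548/3544) + 7280)*16386 = (7*sqrt((1/3544)*(-205548)) + 7280)*16386 = (7*sqrt(-51387/886) + 7280)*16386 = (7*(I*sqrt(45528882)/886) + 7280)*16386 = (7*I*sqrt(45528882)/886 + 7280)*16386 = (7280 + 7*I*sqrt(45528882)/886)*16386 = 119290080 + 57351*I*sqrt(45528882)/443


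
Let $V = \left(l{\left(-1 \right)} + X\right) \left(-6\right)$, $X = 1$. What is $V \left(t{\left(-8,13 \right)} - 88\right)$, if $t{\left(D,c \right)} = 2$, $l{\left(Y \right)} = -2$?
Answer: $-516$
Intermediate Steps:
$V = 6$ ($V = \left(-2 + 1\right) \left(-6\right) = \left(-1\right) \left(-6\right) = 6$)
$V \left(t{\left(-8,13 \right)} - 88\right) = 6 \left(2 - 88\right) = 6 \left(-86\right) = -516$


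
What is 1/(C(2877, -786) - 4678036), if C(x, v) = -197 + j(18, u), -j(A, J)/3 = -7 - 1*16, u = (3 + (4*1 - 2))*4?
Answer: -1/4678164 ≈ -2.1376e-7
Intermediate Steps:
u = 20 (u = (3 + (4 - 2))*4 = (3 + 2)*4 = 5*4 = 20)
j(A, J) = 69 (j(A, J) = -3*(-7 - 1*16) = -3*(-7 - 16) = -3*(-23) = 69)
C(x, v) = -128 (C(x, v) = -197 + 69 = -128)
1/(C(2877, -786) - 4678036) = 1/(-128 - 4678036) = 1/(-4678164) = -1/4678164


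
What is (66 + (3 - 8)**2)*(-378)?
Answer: -34398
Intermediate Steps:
(66 + (3 - 8)**2)*(-378) = (66 + (-5)**2)*(-378) = (66 + 25)*(-378) = 91*(-378) = -34398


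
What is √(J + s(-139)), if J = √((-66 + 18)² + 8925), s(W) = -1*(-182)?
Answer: √(182 + √11229) ≈ 16.970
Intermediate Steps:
s(W) = 182
J = √11229 (J = √((-48)² + 8925) = √(2304 + 8925) = √11229 ≈ 105.97)
√(J + s(-139)) = √(√11229 + 182) = √(182 + √11229)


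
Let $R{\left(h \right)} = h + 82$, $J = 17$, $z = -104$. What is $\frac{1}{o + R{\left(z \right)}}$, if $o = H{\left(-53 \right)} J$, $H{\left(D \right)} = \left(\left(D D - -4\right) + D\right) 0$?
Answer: $- \frac{1}{22} \approx -0.045455$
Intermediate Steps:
$R{\left(h \right)} = 82 + h$
$H{\left(D \right)} = 0$ ($H{\left(D \right)} = \left(\left(D^{2} + 4\right) + D\right) 0 = \left(\left(4 + D^{2}\right) + D\right) 0 = \left(4 + D + D^{2}\right) 0 = 0$)
$o = 0$ ($o = 0 \cdot 17 = 0$)
$\frac{1}{o + R{\left(z \right)}} = \frac{1}{0 + \left(82 - 104\right)} = \frac{1}{0 - 22} = \frac{1}{-22} = - \frac{1}{22}$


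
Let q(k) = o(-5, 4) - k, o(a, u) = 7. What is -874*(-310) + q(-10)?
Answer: 270957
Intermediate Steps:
q(k) = 7 - k
-874*(-310) + q(-10) = -874*(-310) + (7 - 1*(-10)) = 270940 + (7 + 10) = 270940 + 17 = 270957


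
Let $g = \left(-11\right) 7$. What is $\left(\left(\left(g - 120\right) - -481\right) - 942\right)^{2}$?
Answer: $432964$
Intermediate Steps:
$g = -77$
$\left(\left(\left(g - 120\right) - -481\right) - 942\right)^{2} = \left(\left(\left(-77 - 120\right) - -481\right) - 942\right)^{2} = \left(\left(-197 + 481\right) - 942\right)^{2} = \left(284 - 942\right)^{2} = \left(-658\right)^{2} = 432964$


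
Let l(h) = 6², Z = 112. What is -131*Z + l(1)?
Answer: -14636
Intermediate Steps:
l(h) = 36
-131*Z + l(1) = -131*112 + 36 = -14672 + 36 = -14636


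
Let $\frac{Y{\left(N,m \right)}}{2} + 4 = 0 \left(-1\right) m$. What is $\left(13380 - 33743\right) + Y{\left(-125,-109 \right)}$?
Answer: $-20371$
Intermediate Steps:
$Y{\left(N,m \right)} = -8$ ($Y{\left(N,m \right)} = -8 + 2 \cdot 0 \left(-1\right) m = -8 + 2 \cdot 0 m = -8 + 2 \cdot 0 = -8 + 0 = -8$)
$\left(13380 - 33743\right) + Y{\left(-125,-109 \right)} = \left(13380 - 33743\right) - 8 = -20363 - 8 = -20371$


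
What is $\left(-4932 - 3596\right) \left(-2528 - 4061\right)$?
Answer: $56190992$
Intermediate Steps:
$\left(-4932 - 3596\right) \left(-2528 - 4061\right) = \left(-8528\right) \left(-6589\right) = 56190992$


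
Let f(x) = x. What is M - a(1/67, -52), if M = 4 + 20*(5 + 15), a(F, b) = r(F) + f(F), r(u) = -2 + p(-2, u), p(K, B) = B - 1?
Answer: 27267/67 ≈ 406.97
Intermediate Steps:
p(K, B) = -1 + B
r(u) = -3 + u (r(u) = -2 + (-1 + u) = -3 + u)
a(F, b) = -3 + 2*F (a(F, b) = (-3 + F) + F = -3 + 2*F)
M = 404 (M = 4 + 20*20 = 4 + 400 = 404)
M - a(1/67, -52) = 404 - (-3 + 2/67) = 404 - 1*(-199/67) = 404 + 199/67 = 27267/67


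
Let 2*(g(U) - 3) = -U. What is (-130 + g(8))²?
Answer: 17161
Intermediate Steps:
g(U) = 3 - U/2 (g(U) = 3 + (-U)/2 = 3 - U/2)
(-130 + g(8))² = (-130 + (3 - ½*8))² = (-130 + (3 - 4))² = (-130 - 1)² = (-131)² = 17161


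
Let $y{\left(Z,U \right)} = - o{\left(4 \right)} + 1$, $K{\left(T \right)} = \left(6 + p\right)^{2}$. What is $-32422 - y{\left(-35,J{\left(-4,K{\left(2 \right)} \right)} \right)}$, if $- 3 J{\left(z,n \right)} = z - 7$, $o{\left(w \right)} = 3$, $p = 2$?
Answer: $-32420$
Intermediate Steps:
$K{\left(T \right)} = 64$ ($K{\left(T \right)} = \left(6 + 2\right)^{2} = 8^{2} = 64$)
$J{\left(z,n \right)} = \frac{7}{3} - \frac{z}{3}$ ($J{\left(z,n \right)} = - \frac{z - 7}{3} = - \frac{-7 + z}{3} = \frac{7}{3} - \frac{z}{3}$)
$y{\left(Z,U \right)} = -2$ ($y{\left(Z,U \right)} = \left(-1\right) 3 + 1 = -3 + 1 = -2$)
$-32422 - y{\left(-35,J{\left(-4,K{\left(2 \right)} \right)} \right)} = -32422 - -2 = -32422 + 2 = -32420$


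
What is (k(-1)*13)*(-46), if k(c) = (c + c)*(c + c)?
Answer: -2392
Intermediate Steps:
k(c) = 4*c² (k(c) = (2*c)*(2*c) = 4*c²)
(k(-1)*13)*(-46) = ((4*(-1)²)*13)*(-46) = ((4*1)*13)*(-46) = (4*13)*(-46) = 52*(-46) = -2392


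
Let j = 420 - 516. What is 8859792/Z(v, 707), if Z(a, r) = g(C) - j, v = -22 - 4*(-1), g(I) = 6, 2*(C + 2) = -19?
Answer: 1476632/17 ≈ 86861.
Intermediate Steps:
j = -96
C = -23/2 (C = -2 + (½)*(-19) = -2 - 19/2 = -23/2 ≈ -11.500)
v = -18 (v = -22 + 4 = -18)
Z(a, r) = 102 (Z(a, r) = 6 - 1*(-96) = 6 + 96 = 102)
8859792/Z(v, 707) = 8859792/102 = 8859792*(1/102) = 1476632/17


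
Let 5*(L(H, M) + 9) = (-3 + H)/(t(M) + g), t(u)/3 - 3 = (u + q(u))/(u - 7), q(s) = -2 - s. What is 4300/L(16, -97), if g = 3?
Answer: -13480500/27539 ≈ -489.51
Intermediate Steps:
t(u) = 9 - 6/(-7 + u) (t(u) = 9 + 3*((u + (-2 - u))/(u - 7)) = 9 + 3*(-2/(-7 + u)) = 9 - 6/(-7 + u))
L(H, M) = -9 + (-3 + H)/(5*(3 + 3*(-23 + 3*M)/(-7 + M))) (L(H, M) = -9 + ((-3 + H)/(3*(-23 + 3*M)/(-7 + M) + 3))/5 = -9 + ((-3 + H)/(3 + 3*(-23 + 3*M)/(-7 + M)))/5 = -9 + (-3 + H)/(5*(3 + 3*(-23 + 3*M)/(-7 + M))))
4300/L(16, -97) = 4300/(((-3105 + 405*(-97) + (-7 - 97)*(138 - 1*16))/(30*(15 - 2*(-97))))) = 4300/(((-3105 - 39285 - 104*(138 - 16))/(30*(15 + 194)))) = 4300/(((1/30)*(-3105 - 39285 - 104*122)/209)) = 4300/(((1/30)*(1/209)*(-3105 - 39285 - 12688))) = 4300/(((1/30)*(1/209)*(-55078))) = 4300/(-27539/3135) = 4300*(-3135/27539) = -13480500/27539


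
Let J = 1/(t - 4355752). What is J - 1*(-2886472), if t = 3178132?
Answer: 3399167156639/1177620 ≈ 2.8865e+6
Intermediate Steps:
J = -1/1177620 (J = 1/(3178132 - 4355752) = 1/(-1177620) = -1/1177620 ≈ -8.4917e-7)
J - 1*(-2886472) = -1/1177620 - 1*(-2886472) = -1/1177620 + 2886472 = 3399167156639/1177620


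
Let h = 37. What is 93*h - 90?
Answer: 3351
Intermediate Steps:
93*h - 90 = 93*37 - 90 = 3441 - 90 = 3351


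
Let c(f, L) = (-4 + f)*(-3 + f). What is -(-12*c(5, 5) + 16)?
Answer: 8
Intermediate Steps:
-(-12*c(5, 5) + 16) = -(-12*(12 + 5² - 7*5) + 16) = -(-12*(12 + 25 - 35) + 16) = -(-12*2 + 16) = -(-24 + 16) = -1*(-8) = 8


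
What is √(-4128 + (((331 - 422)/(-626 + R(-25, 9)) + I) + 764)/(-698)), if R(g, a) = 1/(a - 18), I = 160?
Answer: 3*I*√144856856309970/561890 ≈ 64.26*I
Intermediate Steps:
R(g, a) = 1/(-18 + a)
√(-4128 + (((331 - 422)/(-626 + R(-25, 9)) + I) + 764)/(-698)) = √(-4128 + (((331 - 422)/(-626 + 1/(-18 + 9)) + 160) + 764)/(-698)) = √(-4128 + ((-91/(-626 + 1/(-9)) + 160) + 764)*(-1/698)) = √(-4128 + ((-91/(-626 - ⅑) + 160) + 764)*(-1/698)) = √(-4128 + ((-91/(-5635/9) + 160) + 764)*(-1/698)) = √(-4128 + ((-91*(-9/5635) + 160) + 764)*(-1/698)) = √(-4128 + ((117/805 + 160) + 764)*(-1/698)) = √(-4128 + (128917/805 + 764)*(-1/698)) = √(-4128 + (743937/805)*(-1/698)) = √(-4128 - 743937/561890) = √(-2320225857/561890) = 3*I*√144856856309970/561890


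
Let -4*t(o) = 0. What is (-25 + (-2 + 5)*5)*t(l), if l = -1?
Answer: 0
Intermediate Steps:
t(o) = 0 (t(o) = -1/4*0 = 0)
(-25 + (-2 + 5)*5)*t(l) = (-25 + (-2 + 5)*5)*0 = (-25 + 3*5)*0 = (-25 + 15)*0 = -10*0 = 0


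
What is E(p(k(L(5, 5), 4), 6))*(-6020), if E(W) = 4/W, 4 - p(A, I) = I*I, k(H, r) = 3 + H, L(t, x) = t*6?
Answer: 1505/2 ≈ 752.50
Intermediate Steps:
L(t, x) = 6*t
p(A, I) = 4 - I² (p(A, I) = 4 - I*I = 4 - I²)
E(p(k(L(5, 5), 4), 6))*(-6020) = (4/(4 - 1*6²))*(-6020) = (4/(4 - 1*36))*(-6020) = (4/(4 - 36))*(-6020) = (4/(-32))*(-6020) = (4*(-1/32))*(-6020) = -⅛*(-6020) = 1505/2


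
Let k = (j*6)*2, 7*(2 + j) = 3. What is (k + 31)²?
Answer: 7225/49 ≈ 147.45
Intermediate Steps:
j = -11/7 (j = -2 + (⅐)*3 = -2 + 3/7 = -11/7 ≈ -1.5714)
k = -132/7 (k = -11/7*6*2 = -66/7*2 = -132/7 ≈ -18.857)
(k + 31)² = (-132/7 + 31)² = (85/7)² = 7225/49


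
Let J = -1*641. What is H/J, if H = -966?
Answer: 966/641 ≈ 1.5070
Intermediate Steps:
J = -641
H/J = -966/(-641) = -966*(-1/641) = 966/641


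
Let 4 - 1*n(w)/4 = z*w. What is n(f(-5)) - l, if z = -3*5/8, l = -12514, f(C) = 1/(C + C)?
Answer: 50117/4 ≈ 12529.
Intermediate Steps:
f(C) = 1/(2*C)
z = -15/8 (z = -15*1/8 = -15/8 ≈ -1.8750)
n(w) = 16 + 15*w/2 (n(w) = 16 - (-15)*w/2 = 16 + 15*w/2)
n(f(-5)) - l = (16 + 15*((1/2)/(-5))/2) - 1*(-12514) = (16 + 15*((1/2)*(-1/5))/2) + 12514 = (16 + (15/2)*(-1/10)) + 12514 = (16 - 3/4) + 12514 = 61/4 + 12514 = 50117/4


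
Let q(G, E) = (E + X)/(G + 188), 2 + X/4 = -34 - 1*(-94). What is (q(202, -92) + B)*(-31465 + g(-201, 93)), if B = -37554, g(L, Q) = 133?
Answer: 15296198848/13 ≈ 1.1766e+9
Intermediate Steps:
X = 232 (X = -8 + 4*(-34 - 1*(-94)) = -8 + 4*(-34 + 94) = -8 + 4*60 = -8 + 240 = 232)
q(G, E) = (232 + E)/(188 + G) (q(G, E) = (E + 232)/(G + 188) = (232 + E)/(188 + G))
(q(202, -92) + B)*(-31465 + g(-201, 93)) = ((232 - 92)/(188 + 202) - 37554)*(-31465 + 133) = (140/390 - 37554)*(-31332) = ((1/390)*140 - 37554)*(-31332) = (14/39 - 37554)*(-31332) = -1464592/39*(-31332) = 15296198848/13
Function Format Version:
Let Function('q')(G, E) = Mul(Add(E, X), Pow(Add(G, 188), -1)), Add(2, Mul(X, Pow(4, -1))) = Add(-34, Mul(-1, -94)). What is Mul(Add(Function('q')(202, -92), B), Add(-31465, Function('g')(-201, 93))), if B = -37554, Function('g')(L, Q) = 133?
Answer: Rational(15296198848, 13) ≈ 1.1766e+9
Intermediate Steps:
X = 232 (X = Add(-8, Mul(4, Add(-34, Mul(-1, -94)))) = Add(-8, Mul(4, Add(-34, 94))) = Add(-8, Mul(4, 60)) = Add(-8, 240) = 232)
Function('q')(G, E) = Mul(Pow(Add(188, G), -1), Add(232, E)) (Function('q')(G, E) = Mul(Add(E, 232), Pow(Add(G, 188), -1)) = Mul(Add(232, E), Pow(Add(188, G), -1)) = Mul(Pow(Add(188, G), -1), Add(232, E)))
Mul(Add(Function('q')(202, -92), B), Add(-31465, Function('g')(-201, 93))) = Mul(Add(Mul(Pow(Add(188, 202), -1), Add(232, -92)), -37554), Add(-31465, 133)) = Mul(Add(Mul(Pow(390, -1), 140), -37554), -31332) = Mul(Add(Mul(Rational(1, 390), 140), -37554), -31332) = Mul(Add(Rational(14, 39), -37554), -31332) = Mul(Rational(-1464592, 39), -31332) = Rational(15296198848, 13)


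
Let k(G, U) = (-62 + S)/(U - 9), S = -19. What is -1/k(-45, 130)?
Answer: 121/81 ≈ 1.4938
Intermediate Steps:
k(G, U) = -81/(-9 + U) (k(G, U) = (-62 - 19)/(U - 9) = -81/(-9 + U))
-1/k(-45, 130) = -1/((-81/(-9 + 130))) = -1/((-81/121)) = -1/((-81*1/121)) = -1/(-81/121) = -1*(-121/81) = 121/81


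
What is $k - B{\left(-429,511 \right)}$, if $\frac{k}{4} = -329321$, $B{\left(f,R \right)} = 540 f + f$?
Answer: $-1085195$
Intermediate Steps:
$B{\left(f,R \right)} = 541 f$
$k = -1317284$ ($k = 4 \left(-329321\right) = -1317284$)
$k - B{\left(-429,511 \right)} = -1317284 - 541 \left(-429\right) = -1317284 - -232089 = -1317284 + 232089 = -1085195$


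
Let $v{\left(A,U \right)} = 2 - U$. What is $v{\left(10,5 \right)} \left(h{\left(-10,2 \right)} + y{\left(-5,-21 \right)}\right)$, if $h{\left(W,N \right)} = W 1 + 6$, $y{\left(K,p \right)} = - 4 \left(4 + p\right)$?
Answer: $-192$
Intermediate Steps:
$y{\left(K,p \right)} = -16 - 4 p$
$h{\left(W,N \right)} = 6 + W$ ($h{\left(W,N \right)} = W + 6 = 6 + W$)
$v{\left(10,5 \right)} \left(h{\left(-10,2 \right)} + y{\left(-5,-21 \right)}\right) = \left(2 - 5\right) \left(\left(6 - 10\right) - -68\right) = \left(2 - 5\right) \left(-4 + \left(-16 + 84\right)\right) = - 3 \left(-4 + 68\right) = \left(-3\right) 64 = -192$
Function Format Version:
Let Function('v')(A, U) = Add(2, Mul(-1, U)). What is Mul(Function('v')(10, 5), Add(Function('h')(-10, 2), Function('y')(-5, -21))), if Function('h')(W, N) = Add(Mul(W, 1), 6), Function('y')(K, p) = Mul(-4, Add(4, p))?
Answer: -192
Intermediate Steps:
Function('y')(K, p) = Add(-16, Mul(-4, p))
Function('h')(W, N) = Add(6, W) (Function('h')(W, N) = Add(W, 6) = Add(6, W))
Mul(Function('v')(10, 5), Add(Function('h')(-10, 2), Function('y')(-5, -21))) = Mul(Add(2, Mul(-1, 5)), Add(Add(6, -10), Add(-16, Mul(-4, -21)))) = Mul(Add(2, -5), Add(-4, Add(-16, 84))) = Mul(-3, Add(-4, 68)) = Mul(-3, 64) = -192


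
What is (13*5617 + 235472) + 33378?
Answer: 341871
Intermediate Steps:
(13*5617 + 235472) + 33378 = (73021 + 235472) + 33378 = 308493 + 33378 = 341871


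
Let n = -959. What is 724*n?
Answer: -694316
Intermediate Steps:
724*n = 724*(-959) = -694316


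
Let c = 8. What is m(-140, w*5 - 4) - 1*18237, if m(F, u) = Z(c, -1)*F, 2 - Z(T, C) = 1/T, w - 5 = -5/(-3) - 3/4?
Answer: -36999/2 ≈ -18500.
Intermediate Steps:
w = 71/12 (w = 5 + (-5/(-3) - 3/4) = 5 + (-5*(-⅓) - 3*¼) = 5 + (5/3 - ¾) = 5 + 11/12 = 71/12 ≈ 5.9167)
Z(T, C) = 2 - 1/T
m(F, u) = 15*F/8 (m(F, u) = (2 - 1/8)*F = (2 - 1*⅛)*F = (2 - ⅛)*F = 15*F/8)
m(-140, w*5 - 4) - 1*18237 = (15/8)*(-140) - 1*18237 = -525/2 - 18237 = -36999/2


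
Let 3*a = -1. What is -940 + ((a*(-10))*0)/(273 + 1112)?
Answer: -940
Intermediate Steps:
a = -1/3 (a = (1/3)*(-1) = -1/3 ≈ -0.33333)
-940 + ((a*(-10))*0)/(273 + 1112) = -940 + (-1/3*(-10)*0)/(273 + 1112) = -940 + ((10/3)*0)/1385 = -940 + 0*(1/1385) = -940 + 0 = -940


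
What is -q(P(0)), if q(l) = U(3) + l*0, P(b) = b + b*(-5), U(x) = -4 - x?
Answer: 7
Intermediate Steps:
P(b) = -4*b (P(b) = b - 5*b = -4*b)
q(l) = -7 (q(l) = (-4 - 1*3) + l*0 = (-4 - 3) + 0 = -7 + 0 = -7)
-q(P(0)) = -1*(-7) = 7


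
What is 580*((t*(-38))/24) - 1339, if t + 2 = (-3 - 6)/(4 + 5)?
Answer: 1416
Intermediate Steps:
t = -3 (t = -2 + (-3 - 6)/(4 + 5) = -2 - 9/9 = -2 - 9*⅑ = -2 - 1 = -3)
580*((t*(-38))/24) - 1339 = 580*(-3*(-38)/24) - 1339 = 580*(114*(1/24)) - 1339 = 580*(19/4) - 1339 = 2755 - 1339 = 1416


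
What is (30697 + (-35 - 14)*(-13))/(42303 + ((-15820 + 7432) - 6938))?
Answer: 31334/26977 ≈ 1.1615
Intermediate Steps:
(30697 + (-35 - 14)*(-13))/(42303 + ((-15820 + 7432) - 6938)) = (30697 - 49*(-13))/(42303 + (-8388 - 6938)) = (30697 + 637)/(42303 - 15326) = 31334/26977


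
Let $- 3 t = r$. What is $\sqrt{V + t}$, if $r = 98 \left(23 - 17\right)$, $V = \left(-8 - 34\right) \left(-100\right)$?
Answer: $2 \sqrt{1001} \approx 63.277$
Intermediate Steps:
$V = 4200$ ($V = \left(-42\right) \left(-100\right) = 4200$)
$r = 588$ ($r = 98 \cdot 6 = 588$)
$t = -196$ ($t = \left(- \frac{1}{3}\right) 588 = -196$)
$\sqrt{V + t} = \sqrt{4200 - 196} = \sqrt{4004} = 2 \sqrt{1001}$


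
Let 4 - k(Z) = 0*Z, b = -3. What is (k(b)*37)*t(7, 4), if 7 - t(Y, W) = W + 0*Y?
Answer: 444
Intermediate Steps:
t(Y, W) = 7 - W (t(Y, W) = 7 - (W + 0*Y) = 7 - (W + 0) = 7 - W)
k(Z) = 4 (k(Z) = 4 - 0*Z = 4 - 1*0 = 4 + 0 = 4)
(k(b)*37)*t(7, 4) = (4*37)*(7 - 1*4) = 148*(7 - 4) = 148*3 = 444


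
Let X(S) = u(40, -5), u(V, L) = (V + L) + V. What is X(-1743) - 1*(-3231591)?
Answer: 3231666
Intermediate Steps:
u(V, L) = L + 2*V (u(V, L) = (L + V) + V = L + 2*V)
X(S) = 75 (X(S) = -5 + 2*40 = -5 + 80 = 75)
X(-1743) - 1*(-3231591) = 75 - 1*(-3231591) = 75 + 3231591 = 3231666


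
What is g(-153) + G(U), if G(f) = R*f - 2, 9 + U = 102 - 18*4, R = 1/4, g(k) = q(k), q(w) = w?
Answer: -599/4 ≈ -149.75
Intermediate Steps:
g(k) = k
R = ¼ ≈ 0.25000
U = 21 (U = -9 + (102 - 18*4) = -9 + (102 - 72) = -9 + 30 = 21)
G(f) = -2 + f/4 (G(f) = f/4 - 2 = -2 + f/4)
g(-153) + G(U) = -153 + (-2 + (¼)*21) = -153 + (-2 + 21/4) = -153 + 13/4 = -599/4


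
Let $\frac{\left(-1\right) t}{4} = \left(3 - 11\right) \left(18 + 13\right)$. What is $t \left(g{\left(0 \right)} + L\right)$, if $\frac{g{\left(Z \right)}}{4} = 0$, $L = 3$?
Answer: $2976$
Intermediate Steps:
$g{\left(Z \right)} = 0$ ($g{\left(Z \right)} = 4 \cdot 0 = 0$)
$t = 992$ ($t = - 4 \left(3 - 11\right) \left(18 + 13\right) = - 4 \left(\left(-8\right) 31\right) = \left(-4\right) \left(-248\right) = 992$)
$t \left(g{\left(0 \right)} + L\right) = 992 \left(0 + 3\right) = 992 \cdot 3 = 2976$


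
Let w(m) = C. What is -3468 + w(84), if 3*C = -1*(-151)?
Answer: -10253/3 ≈ -3417.7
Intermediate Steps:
C = 151/3 (C = (-1*(-151))/3 = (⅓)*151 = 151/3 ≈ 50.333)
w(m) = 151/3
-3468 + w(84) = -3468 + 151/3 = -10253/3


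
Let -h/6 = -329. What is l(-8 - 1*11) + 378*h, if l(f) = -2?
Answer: 746170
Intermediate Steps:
h = 1974 (h = -6*(-329) = 1974)
l(-8 - 1*11) + 378*h = -2 + 378*1974 = -2 + 746172 = 746170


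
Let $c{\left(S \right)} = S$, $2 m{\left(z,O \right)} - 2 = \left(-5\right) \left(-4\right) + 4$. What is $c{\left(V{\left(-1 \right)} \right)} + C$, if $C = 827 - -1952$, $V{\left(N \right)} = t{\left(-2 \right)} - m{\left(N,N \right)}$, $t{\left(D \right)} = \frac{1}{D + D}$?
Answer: $\frac{11063}{4} \approx 2765.8$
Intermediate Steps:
$m{\left(z,O \right)} = 13$ ($m{\left(z,O \right)} = 1 + \frac{\left(-5\right) \left(-4\right) + 4}{2} = 1 + \frac{20 + 4}{2} = 1 + \frac{1}{2} \cdot 24 = 1 + 12 = 13$)
$t{\left(D \right)} = \frac{1}{2 D}$
$V{\left(N \right)} = - \frac{53}{4}$ ($V{\left(N \right)} = \frac{1}{2 \left(-2\right)} - 13 = \frac{1}{2} \left(- \frac{1}{2}\right) - 13 = - \frac{1}{4} - 13 = - \frac{53}{4}$)
$C = 2779$ ($C = 827 + 1952 = 2779$)
$c{\left(V{\left(-1 \right)} \right)} + C = - \frac{53}{4} + 2779 = \frac{11063}{4}$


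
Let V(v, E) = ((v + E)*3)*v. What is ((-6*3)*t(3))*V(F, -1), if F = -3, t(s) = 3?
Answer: -1944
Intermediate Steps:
V(v, E) = v*(3*E + 3*v) (V(v, E) = ((E + v)*3)*v = (3*E + 3*v)*v = v*(3*E + 3*v))
((-6*3)*t(3))*V(F, -1) = (-6*3*3)*(3*(-3)*(-1 - 3)) = (-18*3)*(3*(-3)*(-4)) = -54*36 = -1944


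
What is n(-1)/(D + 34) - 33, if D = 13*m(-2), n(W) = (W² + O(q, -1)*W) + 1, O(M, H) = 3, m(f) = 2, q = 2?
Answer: -1981/60 ≈ -33.017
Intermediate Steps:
n(W) = 1 + W² + 3*W (n(W) = (W² + 3*W) + 1 = 1 + W² + 3*W)
D = 26 (D = 13*2 = 26)
n(-1)/(D + 34) - 33 = (1 + (-1)² + 3*(-1))/(26 + 34) - 33 = (1 + 1 - 3)/60 - 33 = (1/60)*(-1) - 33 = -1/60 - 33 = -1981/60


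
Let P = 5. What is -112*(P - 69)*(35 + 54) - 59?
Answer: 637893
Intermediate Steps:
-112*(P - 69)*(35 + 54) - 59 = -112*(5 - 69)*(35 + 54) - 59 = -(-7168)*89 - 59 = -112*(-5696) - 59 = 637952 - 59 = 637893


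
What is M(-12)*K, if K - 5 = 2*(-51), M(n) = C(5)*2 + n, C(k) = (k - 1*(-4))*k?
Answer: -7566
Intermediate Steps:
C(k) = k*(4 + k) (C(k) = (k + 4)*k = (4 + k)*k = k*(4 + k))
M(n) = 90 + n (M(n) = (5*(4 + 5))*2 + n = (5*9)*2 + n = 45*2 + n = 90 + n)
K = -97 (K = 5 + 2*(-51) = 5 - 102 = -97)
M(-12)*K = (90 - 12)*(-97) = 78*(-97) = -7566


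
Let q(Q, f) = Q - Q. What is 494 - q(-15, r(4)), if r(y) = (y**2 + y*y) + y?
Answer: 494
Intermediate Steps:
r(y) = y + 2*y**2 (r(y) = (y**2 + y**2) + y = 2*y**2 + y = y + 2*y**2)
q(Q, f) = 0
494 - q(-15, r(4)) = 494 - 1*0 = 494 + 0 = 494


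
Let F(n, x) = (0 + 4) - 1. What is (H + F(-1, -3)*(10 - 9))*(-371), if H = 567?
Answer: -211470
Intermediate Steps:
F(n, x) = 3 (F(n, x) = 4 - 1 = 3)
(H + F(-1, -3)*(10 - 9))*(-371) = (567 + 3*(10 - 9))*(-371) = (567 + 3*1)*(-371) = (567 + 3)*(-371) = 570*(-371) = -211470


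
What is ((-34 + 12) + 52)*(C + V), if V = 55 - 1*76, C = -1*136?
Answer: -4710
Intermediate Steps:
C = -136
V = -21 (V = 55 - 76 = -21)
((-34 + 12) + 52)*(C + V) = ((-34 + 12) + 52)*(-136 - 21) = (-22 + 52)*(-157) = 30*(-157) = -4710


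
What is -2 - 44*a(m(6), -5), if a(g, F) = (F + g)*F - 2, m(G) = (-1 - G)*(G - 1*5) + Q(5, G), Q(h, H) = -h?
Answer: -3654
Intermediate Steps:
m(G) = -5 + (-1 - G)*(-5 + G) (m(G) = (-1 - G)*(G - 1*5) - 1*5 = (-1 - G)*(G - 5) - 5 = (-1 - G)*(-5 + G) - 5 = -5 + (-1 - G)*(-5 + G))
a(g, F) = -2 + F*(F + g) (a(g, F) = F*(F + g) - 2 = -2 + F*(F + g))
-2 - 44*a(m(6), -5) = -2 - 44*(-2 + (-5)² - 30*(4 - 1*6)) = -2 - 44*(-2 + 25 - 30*(4 - 6)) = -2 - 44*(-2 + 25 - 30*(-2)) = -2 - 44*(-2 + 25 - 5*(-12)) = -2 - 44*(-2 + 25 + 60) = -2 - 44*83 = -2 - 3652 = -3654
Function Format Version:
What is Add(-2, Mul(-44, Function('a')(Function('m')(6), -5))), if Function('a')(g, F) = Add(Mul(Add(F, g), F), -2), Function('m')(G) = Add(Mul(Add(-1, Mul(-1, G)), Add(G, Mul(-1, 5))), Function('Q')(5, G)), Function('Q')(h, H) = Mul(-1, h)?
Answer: -3654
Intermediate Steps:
Function('m')(G) = Add(-5, Mul(Add(-1, Mul(-1, G)), Add(-5, G))) (Function('m')(G) = Add(Mul(Add(-1, Mul(-1, G)), Add(G, Mul(-1, 5))), Mul(-1, 5)) = Add(Mul(Add(-1, Mul(-1, G)), Add(G, -5)), -5) = Add(Mul(Add(-1, Mul(-1, G)), Add(-5, G)), -5) = Add(-5, Mul(Add(-1, Mul(-1, G)), Add(-5, G))))
Function('a')(g, F) = Add(-2, Mul(F, Add(F, g))) (Function('a')(g, F) = Add(Mul(F, Add(F, g)), -2) = Add(-2, Mul(F, Add(F, g))))
Add(-2, Mul(-44, Function('a')(Function('m')(6), -5))) = Add(-2, Mul(-44, Add(-2, Pow(-5, 2), Mul(-5, Mul(6, Add(4, Mul(-1, 6))))))) = Add(-2, Mul(-44, Add(-2, 25, Mul(-5, Mul(6, Add(4, -6)))))) = Add(-2, Mul(-44, Add(-2, 25, Mul(-5, Mul(6, -2))))) = Add(-2, Mul(-44, Add(-2, 25, Mul(-5, -12)))) = Add(-2, Mul(-44, Add(-2, 25, 60))) = Add(-2, Mul(-44, 83)) = Add(-2, -3652) = -3654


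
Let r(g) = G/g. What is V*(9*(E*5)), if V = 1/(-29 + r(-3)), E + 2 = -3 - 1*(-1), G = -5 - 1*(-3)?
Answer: 108/17 ≈ 6.3529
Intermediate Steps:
G = -2 (G = -5 + 3 = -2)
E = -4 (E = -2 + (-3 - 1*(-1)) = -2 + (-3 + 1) = -2 - 2 = -4)
r(g) = -2/g
V = -3/85 (V = 1/(-29 - 2/(-3)) = 1/(-29 - 2*(-1/3)) = 1/(-29 + 2/3) = 1/(-85/3) = -3/85 ≈ -0.035294)
V*(9*(E*5)) = -27*(-4*5)/85 = -27*(-20)/85 = -3/85*(-180) = 108/17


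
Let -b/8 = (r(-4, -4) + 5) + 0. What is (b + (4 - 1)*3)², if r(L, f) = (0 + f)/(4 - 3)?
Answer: 1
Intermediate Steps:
r(L, f) = f (r(L, f) = f/1 = f*1 = f)
b = -8 (b = -8*((-4 + 5) + 0) = -8*(1 + 0) = -8*1 = -8)
(b + (4 - 1)*3)² = (-8 + (4 - 1)*3)² = (-8 + 3*3)² = (-8 + 9)² = 1² = 1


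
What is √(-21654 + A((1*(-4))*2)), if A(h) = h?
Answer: I*√21662 ≈ 147.18*I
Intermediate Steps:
√(-21654 + A((1*(-4))*2)) = √(-21654 + (1*(-4))*2) = √(-21654 - 4*2) = √(-21654 - 8) = √(-21662) = I*√21662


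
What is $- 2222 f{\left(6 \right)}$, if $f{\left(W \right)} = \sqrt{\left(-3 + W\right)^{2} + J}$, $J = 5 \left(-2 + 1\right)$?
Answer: $-4444$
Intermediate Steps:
$J = -5$ ($J = 5 \left(-1\right) = -5$)
$f{\left(W \right)} = \sqrt{-5 + \left(-3 + W\right)^{2}}$ ($f{\left(W \right)} = \sqrt{\left(-3 + W\right)^{2} - 5} = \sqrt{-5 + \left(-3 + W\right)^{2}}$)
$- 2222 f{\left(6 \right)} = - 2222 \sqrt{-5 + \left(-3 + 6\right)^{2}} = - 2222 \sqrt{-5 + 3^{2}} = - 2222 \sqrt{-5 + 9} = - 2222 \sqrt{4} = \left(-2222\right) 2 = -4444$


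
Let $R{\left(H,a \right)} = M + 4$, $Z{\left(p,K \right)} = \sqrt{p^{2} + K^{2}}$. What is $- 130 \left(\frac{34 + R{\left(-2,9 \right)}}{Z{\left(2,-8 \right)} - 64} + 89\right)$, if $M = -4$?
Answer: $- \frac{11580270}{1007} + \frac{2210 \sqrt{17}}{1007} \approx -11491.0$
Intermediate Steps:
$Z{\left(p,K \right)} = \sqrt{K^{2} + p^{2}}$
$R{\left(H,a \right)} = 0$ ($R{\left(H,a \right)} = -4 + 4 = 0$)
$- 130 \left(\frac{34 + R{\left(-2,9 \right)}}{Z{\left(2,-8 \right)} - 64} + 89\right) = - 130 \left(\frac{34 + 0}{\sqrt{\left(-8\right)^{2} + 2^{2}} - 64} + 89\right) = - 130 \left(\frac{34}{\sqrt{64 + 4} - 64} + 89\right) = - 130 \left(\frac{34}{\sqrt{68} - 64} + 89\right) = - 130 \left(\frac{34}{2 \sqrt{17} - 64} + 89\right) = - 130 \left(\frac{34}{-64 + 2 \sqrt{17}} + 89\right) = - 130 \left(89 + \frac{34}{-64 + 2 \sqrt{17}}\right) = -11570 - \frac{4420}{-64 + 2 \sqrt{17}}$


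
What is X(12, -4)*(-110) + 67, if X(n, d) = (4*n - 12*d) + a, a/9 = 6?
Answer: -16433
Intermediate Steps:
a = 54 (a = 9*6 = 54)
X(n, d) = 54 - 12*d + 4*n (X(n, d) = (4*n - 12*d) + 54 = (-12*d + 4*n) + 54 = 54 - 12*d + 4*n)
X(12, -4)*(-110) + 67 = (54 - 12*(-4) + 4*12)*(-110) + 67 = (54 + 48 + 48)*(-110) + 67 = 150*(-110) + 67 = -16500 + 67 = -16433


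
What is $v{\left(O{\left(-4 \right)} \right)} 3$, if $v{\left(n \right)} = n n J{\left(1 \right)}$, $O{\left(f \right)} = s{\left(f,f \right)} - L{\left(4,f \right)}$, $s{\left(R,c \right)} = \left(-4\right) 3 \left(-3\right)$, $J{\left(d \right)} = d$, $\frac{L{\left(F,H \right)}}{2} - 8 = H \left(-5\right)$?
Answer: $1200$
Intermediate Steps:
$L{\left(F,H \right)} = 16 - 10 H$ ($L{\left(F,H \right)} = 16 + 2 H \left(-5\right) = 16 + 2 \left(- 5 H\right) = 16 - 10 H$)
$s{\left(R,c \right)} = 36$ ($s{\left(R,c \right)} = \left(-12\right) \left(-3\right) = 36$)
$O{\left(f \right)} = 20 + 10 f$ ($O{\left(f \right)} = 36 - \left(16 - 10 f\right) = 36 + \left(-16 + 10 f\right) = 20 + 10 f$)
$v{\left(n \right)} = n^{2}$ ($v{\left(n \right)} = n n 1 = n^{2} \cdot 1 = n^{2}$)
$v{\left(O{\left(-4 \right)} \right)} 3 = \left(20 + 10 \left(-4\right)\right)^{2} \cdot 3 = \left(20 - 40\right)^{2} \cdot 3 = \left(-20\right)^{2} \cdot 3 = 400 \cdot 3 = 1200$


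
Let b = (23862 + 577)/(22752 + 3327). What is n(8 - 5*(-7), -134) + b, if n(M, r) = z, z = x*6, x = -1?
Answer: -132035/26079 ≈ -5.0629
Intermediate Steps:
b = 24439/26079 ≈ 0.93711
z = -6 (z = -1*6 = -6)
n(M, r) = -6
n(8 - 5*(-7), -134) + b = -6 + 24439/26079 = -132035/26079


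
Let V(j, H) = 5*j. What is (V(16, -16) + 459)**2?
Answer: 290521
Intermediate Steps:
(V(16, -16) + 459)**2 = (5*16 + 459)**2 = (80 + 459)**2 = 539**2 = 290521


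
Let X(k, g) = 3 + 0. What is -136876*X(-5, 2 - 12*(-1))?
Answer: -410628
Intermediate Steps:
X(k, g) = 3
-136876*X(-5, 2 - 12*(-1)) = -136876*3 = -410628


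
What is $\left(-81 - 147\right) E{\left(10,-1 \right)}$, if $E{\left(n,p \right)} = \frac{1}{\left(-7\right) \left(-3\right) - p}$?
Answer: $- \frac{114}{11} \approx -10.364$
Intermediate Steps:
$E{\left(n,p \right)} = \frac{1}{21 - p}$
$\left(-81 - 147\right) E{\left(10,-1 \right)} = \left(-81 - 147\right) \left(- \frac{1}{-21 - 1}\right) = - 228 \left(- \frac{1}{-22}\right) = - 228 \left(\left(-1\right) \left(- \frac{1}{22}\right)\right) = \left(-228\right) \frac{1}{22} = - \frac{114}{11}$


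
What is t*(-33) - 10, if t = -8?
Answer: 254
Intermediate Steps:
t*(-33) - 10 = -8*(-33) - 10 = 264 - 10 = 254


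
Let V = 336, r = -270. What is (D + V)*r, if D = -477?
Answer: 38070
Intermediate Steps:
(D + V)*r = (-477 + 336)*(-270) = -141*(-270) = 38070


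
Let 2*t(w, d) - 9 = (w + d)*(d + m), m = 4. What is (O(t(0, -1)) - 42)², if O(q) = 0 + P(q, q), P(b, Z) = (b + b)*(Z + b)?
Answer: 36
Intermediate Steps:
t(w, d) = 9/2 + (4 + d)*(d + w)/2 (t(w, d) = 9/2 + ((w + d)*(d + 4))/2 = 9/2 + ((d + w)*(4 + d))/2 = 9/2 + ((4 + d)*(d + w))/2 = 9/2 + (4 + d)*(d + w)/2)
P(b, Z) = 2*b*(Z + b) (P(b, Z) = (2*b)*(Z + b) = 2*b*(Z + b))
O(q) = 4*q² (O(q) = 0 + 2*q*(q + q) = 0 + 2*q*(2*q) = 0 + 4*q² = 4*q²)
(O(t(0, -1)) - 42)² = (4*(9/2 + (½)*(-1)² + 2*(-1) + 2*0 + (½)*(-1)*0)² - 42)² = (4*(9/2 + (½)*1 - 2 + 0 + 0)² - 42)² = (4*(9/2 + ½ - 2 + 0 + 0)² - 42)² = (4*3² - 42)² = (4*9 - 42)² = (36 - 42)² = (-6)² = 36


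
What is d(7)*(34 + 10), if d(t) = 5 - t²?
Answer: -1936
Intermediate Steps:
d(7)*(34 + 10) = (5 - 1*7²)*(34 + 10) = (5 - 1*49)*44 = (5 - 49)*44 = -44*44 = -1936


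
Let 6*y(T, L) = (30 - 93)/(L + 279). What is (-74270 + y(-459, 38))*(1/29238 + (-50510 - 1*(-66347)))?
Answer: -21803361472492607/18536892 ≈ -1.1762e+9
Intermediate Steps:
y(T, L) = -21/(2*(279 + L)) (y(T, L) = ((30 - 93)/(L + 279))/6 = (-63/(279 + L))/6 = -21/(2*(279 + L)))
(-74270 + y(-459, 38))*(1/29238 + (-50510 - 1*(-66347))) = (-74270 - 21/(558 + 2*38))*(1/29238 + (-50510 - 1*(-66347))) = (-74270 - 21/(558 + 76))*(1/29238 + (-50510 + 66347)) = (-74270 - 21/634)*(1/29238 + 15837) = (-74270 - 21*1/634)*(463042207/29238) = (-74270 - 21/634)*(463042207/29238) = -47087201/634*463042207/29238 = -21803361472492607/18536892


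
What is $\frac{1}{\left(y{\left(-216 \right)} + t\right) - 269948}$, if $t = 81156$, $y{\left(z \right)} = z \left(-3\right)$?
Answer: $- \frac{1}{188144} \approx -5.3151 \cdot 10^{-6}$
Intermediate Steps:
$y{\left(z \right)} = - 3 z$
$\frac{1}{\left(y{\left(-216 \right)} + t\right) - 269948} = \frac{1}{\left(\left(-3\right) \left(-216\right) + 81156\right) - 269948} = \frac{1}{\left(648 + 81156\right) - 269948} = \frac{1}{81804 - 269948} = \frac{1}{-188144} = - \frac{1}{188144}$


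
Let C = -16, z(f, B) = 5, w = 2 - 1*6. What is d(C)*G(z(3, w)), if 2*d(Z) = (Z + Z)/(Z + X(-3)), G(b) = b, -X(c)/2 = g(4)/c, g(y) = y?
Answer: 6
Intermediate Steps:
w = -4 (w = 2 - 6 = -4)
X(c) = -8/c
d(Z) = Z/(8/3 + Z) (d(Z) = ((Z + Z)/(Z - 8/(-3)))/2 = ((2*Z)/(Z - 8*(-1/3)))/2 = ((2*Z)/(Z + 8/3))/2 = ((2*Z)/(8/3 + Z))/2 = (2*Z/(8/3 + Z))/2 = Z/(8/3 + Z))
d(C)*G(z(3, w)) = (3*(-16)/(8 + 3*(-16)))*5 = (3*(-16)/(8 - 48))*5 = (3*(-16)/(-40))*5 = (3*(-16)*(-1/40))*5 = (6/5)*5 = 6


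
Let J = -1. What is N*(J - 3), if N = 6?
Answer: -24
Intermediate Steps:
N*(J - 3) = 6*(-1 - 3) = 6*(-4) = -24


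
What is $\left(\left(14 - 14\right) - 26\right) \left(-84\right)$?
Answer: $2184$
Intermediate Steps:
$\left(\left(14 - 14\right) - 26\right) \left(-84\right) = \left(0 - 26\right) \left(-84\right) = \left(-26\right) \left(-84\right) = 2184$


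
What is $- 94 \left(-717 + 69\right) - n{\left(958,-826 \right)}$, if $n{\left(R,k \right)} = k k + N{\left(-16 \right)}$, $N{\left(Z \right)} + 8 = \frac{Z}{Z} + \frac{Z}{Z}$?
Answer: $-621358$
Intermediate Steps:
$N{\left(Z \right)} = -6$ ($N{\left(Z \right)} = -8 + \left(\frac{Z}{Z} + \frac{Z}{Z}\right) = -8 + \left(1 + 1\right) = -8 + 2 = -6$)
$n{\left(R,k \right)} = -6 + k^{2}$ ($n{\left(R,k \right)} = k k - 6 = k^{2} - 6 = -6 + k^{2}$)
$- 94 \left(-717 + 69\right) - n{\left(958,-826 \right)} = - 94 \left(-717 + 69\right) - \left(-6 + \left(-826\right)^{2}\right) = \left(-94\right) \left(-648\right) - \left(-6 + 682276\right) = 60912 - 682270 = -621358$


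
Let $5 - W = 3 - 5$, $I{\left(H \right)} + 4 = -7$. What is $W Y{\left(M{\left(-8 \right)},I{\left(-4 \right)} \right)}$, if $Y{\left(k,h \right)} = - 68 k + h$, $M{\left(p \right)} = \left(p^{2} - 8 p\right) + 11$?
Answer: $-66241$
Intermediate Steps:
$I{\left(H \right)} = -11$ ($I{\left(H \right)} = -4 - 7 = -11$)
$M{\left(p \right)} = 11 + p^{2} - 8 p$
$Y{\left(k,h \right)} = h - 68 k$
$W = 7$ ($W = 5 - \left(3 - 5\right) = 5 - -2 = 5 + 2 = 7$)
$W Y{\left(M{\left(-8 \right)},I{\left(-4 \right)} \right)} = 7 \left(-11 - 68 \left(11 + \left(-8\right)^{2} - -64\right)\right) = 7 \left(-11 - 68 \left(11 + 64 + 64\right)\right) = 7 \left(-11 - 9452\right) = 7 \left(-9463\right) = -66241$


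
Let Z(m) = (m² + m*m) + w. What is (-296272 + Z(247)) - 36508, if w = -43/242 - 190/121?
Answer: -51004827/242 ≈ -2.1076e+5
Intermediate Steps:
w = -423/242 (w = -43*1/242 - 190*1/121 = -43/242 - 190/121 = -423/242 ≈ -1.7479)
Z(m) = -423/242 + 2*m² (Z(m) = (m² + m*m) - 423/242 = (m² + m²) - 423/242 = 2*m² - 423/242 = -423/242 + 2*m²)
(-296272 + Z(247)) - 36508 = (-296272 + (-423/242 + 2*247²)) - 36508 = (-296272 + (-423/242 + 2*61009)) - 36508 = (-296272 + (-423/242 + 122018)) - 36508 = (-296272 + 29527933/242) - 36508 = -42169891/242 - 36508 = -51004827/242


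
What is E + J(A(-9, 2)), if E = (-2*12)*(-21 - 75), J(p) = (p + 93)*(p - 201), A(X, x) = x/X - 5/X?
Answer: -147824/9 ≈ -16425.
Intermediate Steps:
A(X, x) = -5/X + x/X
J(p) = (-201 + p)*(93 + p) (J(p) = (93 + p)*(-201 + p) = (-201 + p)*(93 + p))
E = 2304 (E = -24*(-96) = 2304)
E + J(A(-9, 2)) = 2304 + (-18693 + ((-5 + 2)/(-9))² - 108*(-5 + 2)/(-9)) = 2304 + (-18693 + (-⅑*(-3))² - (-12)*(-3)) = 2304 + (-18693 + (⅓)² - 108*⅓) = 2304 + (-18693 + ⅑ - 36) = 2304 - 168560/9 = -147824/9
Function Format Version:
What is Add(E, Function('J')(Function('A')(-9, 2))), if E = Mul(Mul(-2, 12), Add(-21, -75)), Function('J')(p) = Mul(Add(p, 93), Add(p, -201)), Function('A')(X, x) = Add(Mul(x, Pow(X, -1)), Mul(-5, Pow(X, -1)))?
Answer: Rational(-147824, 9) ≈ -16425.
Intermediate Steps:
Function('A')(X, x) = Add(Mul(-5, Pow(X, -1)), Mul(x, Pow(X, -1)))
Function('J')(p) = Mul(Add(-201, p), Add(93, p)) (Function('J')(p) = Mul(Add(93, p), Add(-201, p)) = Mul(Add(-201, p), Add(93, p)))
E = 2304 (E = Mul(-24, -96) = 2304)
Add(E, Function('J')(Function('A')(-9, 2))) = Add(2304, Add(-18693, Pow(Mul(Pow(-9, -1), Add(-5, 2)), 2), Mul(-108, Mul(Pow(-9, -1), Add(-5, 2))))) = Add(2304, Add(-18693, Pow(Mul(Rational(-1, 9), -3), 2), Mul(-108, Mul(Rational(-1, 9), -3)))) = Add(2304, Add(-18693, Pow(Rational(1, 3), 2), Mul(-108, Rational(1, 3)))) = Add(2304, Add(-18693, Rational(1, 9), -36)) = Add(2304, Rational(-168560, 9)) = Rational(-147824, 9)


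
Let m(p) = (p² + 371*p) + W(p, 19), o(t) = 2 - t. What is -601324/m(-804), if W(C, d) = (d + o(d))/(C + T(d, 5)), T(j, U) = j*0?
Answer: -241732248/139949063 ≈ -1.7273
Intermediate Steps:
T(j, U) = 0
W(C, d) = 2/C (W(C, d) = (d + (2 - d))/(C + 0) = 2/C)
m(p) = p² + 2/p + 371*p (m(p) = (p² + 371*p) + 2/p = p² + 2/p + 371*p)
-601324/m(-804) = -601324*(-804/(2 + (-804)²*(371 - 804))) = -601324*(-804/(2 + 646416*(-433))) = -601324*(-804/(2 - 279898128)) = -601324/((-1/804*(-279898126))) = -601324/139949063/402 = -601324*402/139949063 = -241732248/139949063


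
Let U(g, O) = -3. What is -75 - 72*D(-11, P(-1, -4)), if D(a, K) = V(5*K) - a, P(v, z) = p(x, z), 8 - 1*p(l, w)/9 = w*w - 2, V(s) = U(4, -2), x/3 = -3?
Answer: -651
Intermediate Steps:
x = -9 (x = 3*(-3) = -9)
V(s) = -3
p(l, w) = 90 - 9*w**2 (p(l, w) = 72 - 9*(w*w - 2) = 72 - 9*(w**2 - 2) = 72 - 9*(-2 + w**2) = 72 + (18 - 9*w**2) = 90 - 9*w**2)
P(v, z) = 90 - 9*z**2
D(a, K) = -3 - a
-75 - 72*D(-11, P(-1, -4)) = -75 - 72*(-3 - 1*(-11)) = -75 - 72*(-3 + 11) = -75 - 72*8 = -75 - 576 = -651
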